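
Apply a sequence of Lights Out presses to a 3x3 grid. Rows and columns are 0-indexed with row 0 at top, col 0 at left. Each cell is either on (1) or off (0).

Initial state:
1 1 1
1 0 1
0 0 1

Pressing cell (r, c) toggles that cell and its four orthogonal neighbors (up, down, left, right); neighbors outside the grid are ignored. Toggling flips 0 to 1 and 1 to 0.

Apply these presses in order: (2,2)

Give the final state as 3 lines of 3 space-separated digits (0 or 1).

Answer: 1 1 1
1 0 0
0 1 0

Derivation:
After press 1 at (2,2):
1 1 1
1 0 0
0 1 0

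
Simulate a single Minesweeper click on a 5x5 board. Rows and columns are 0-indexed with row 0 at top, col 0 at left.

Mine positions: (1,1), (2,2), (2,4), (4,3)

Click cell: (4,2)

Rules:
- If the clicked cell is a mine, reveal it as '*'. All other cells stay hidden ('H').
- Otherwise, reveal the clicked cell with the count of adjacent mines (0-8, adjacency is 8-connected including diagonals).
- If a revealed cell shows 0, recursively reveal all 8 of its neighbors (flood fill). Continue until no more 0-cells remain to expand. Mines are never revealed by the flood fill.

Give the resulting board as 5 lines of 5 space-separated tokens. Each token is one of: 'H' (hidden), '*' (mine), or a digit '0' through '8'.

H H H H H
H H H H H
H H H H H
H H H H H
H H 1 H H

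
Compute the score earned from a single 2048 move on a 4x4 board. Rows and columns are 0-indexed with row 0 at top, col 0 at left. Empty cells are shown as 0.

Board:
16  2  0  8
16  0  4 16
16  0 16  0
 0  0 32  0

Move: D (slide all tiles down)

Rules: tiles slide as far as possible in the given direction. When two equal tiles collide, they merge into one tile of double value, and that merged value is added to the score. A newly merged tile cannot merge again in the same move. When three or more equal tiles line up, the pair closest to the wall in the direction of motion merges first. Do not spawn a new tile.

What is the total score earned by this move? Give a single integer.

Slide down:
col 0: [16, 16, 16, 0] -> [0, 0, 16, 32]  score +32 (running 32)
col 1: [2, 0, 0, 0] -> [0, 0, 0, 2]  score +0 (running 32)
col 2: [0, 4, 16, 32] -> [0, 4, 16, 32]  score +0 (running 32)
col 3: [8, 16, 0, 0] -> [0, 0, 8, 16]  score +0 (running 32)
Board after move:
 0  0  0  0
 0  0  4  0
16  0 16  8
32  2 32 16

Answer: 32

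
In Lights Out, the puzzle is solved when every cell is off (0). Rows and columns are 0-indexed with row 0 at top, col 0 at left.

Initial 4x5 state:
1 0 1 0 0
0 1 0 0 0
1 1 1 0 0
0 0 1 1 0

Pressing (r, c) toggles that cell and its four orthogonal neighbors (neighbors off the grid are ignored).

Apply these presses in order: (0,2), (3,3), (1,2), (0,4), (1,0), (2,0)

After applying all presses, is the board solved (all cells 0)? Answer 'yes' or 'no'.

Answer: no

Derivation:
After press 1 at (0,2):
1 1 0 1 0
0 1 1 0 0
1 1 1 0 0
0 0 1 1 0

After press 2 at (3,3):
1 1 0 1 0
0 1 1 0 0
1 1 1 1 0
0 0 0 0 1

After press 3 at (1,2):
1 1 1 1 0
0 0 0 1 0
1 1 0 1 0
0 0 0 0 1

After press 4 at (0,4):
1 1 1 0 1
0 0 0 1 1
1 1 0 1 0
0 0 0 0 1

After press 5 at (1,0):
0 1 1 0 1
1 1 0 1 1
0 1 0 1 0
0 0 0 0 1

After press 6 at (2,0):
0 1 1 0 1
0 1 0 1 1
1 0 0 1 0
1 0 0 0 1

Lights still on: 10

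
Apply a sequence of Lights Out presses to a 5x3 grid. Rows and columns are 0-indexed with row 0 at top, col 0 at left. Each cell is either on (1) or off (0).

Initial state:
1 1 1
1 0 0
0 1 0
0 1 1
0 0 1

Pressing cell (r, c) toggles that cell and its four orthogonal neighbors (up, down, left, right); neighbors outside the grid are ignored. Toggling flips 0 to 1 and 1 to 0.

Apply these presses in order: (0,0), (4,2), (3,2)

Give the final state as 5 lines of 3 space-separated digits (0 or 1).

Answer: 0 0 1
0 0 0
0 1 1
0 0 1
0 1 1

Derivation:
After press 1 at (0,0):
0 0 1
0 0 0
0 1 0
0 1 1
0 0 1

After press 2 at (4,2):
0 0 1
0 0 0
0 1 0
0 1 0
0 1 0

After press 3 at (3,2):
0 0 1
0 0 0
0 1 1
0 0 1
0 1 1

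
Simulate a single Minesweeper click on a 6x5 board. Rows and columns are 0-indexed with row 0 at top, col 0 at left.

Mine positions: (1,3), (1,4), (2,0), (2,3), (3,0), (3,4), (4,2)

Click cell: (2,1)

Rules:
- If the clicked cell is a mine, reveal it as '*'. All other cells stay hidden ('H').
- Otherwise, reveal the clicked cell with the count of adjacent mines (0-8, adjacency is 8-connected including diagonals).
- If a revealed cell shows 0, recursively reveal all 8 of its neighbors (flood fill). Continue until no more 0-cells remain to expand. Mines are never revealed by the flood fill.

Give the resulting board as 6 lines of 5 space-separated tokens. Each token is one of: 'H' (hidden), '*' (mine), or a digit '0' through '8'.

H H H H H
H H H H H
H 2 H H H
H H H H H
H H H H H
H H H H H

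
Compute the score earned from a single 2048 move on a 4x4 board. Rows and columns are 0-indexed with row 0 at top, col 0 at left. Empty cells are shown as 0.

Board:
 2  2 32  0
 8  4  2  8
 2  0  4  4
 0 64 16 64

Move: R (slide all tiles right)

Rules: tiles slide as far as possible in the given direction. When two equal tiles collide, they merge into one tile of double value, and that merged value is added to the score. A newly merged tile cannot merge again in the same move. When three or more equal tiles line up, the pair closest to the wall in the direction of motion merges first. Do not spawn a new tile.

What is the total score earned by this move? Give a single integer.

Answer: 12

Derivation:
Slide right:
row 0: [2, 2, 32, 0] -> [0, 0, 4, 32]  score +4 (running 4)
row 1: [8, 4, 2, 8] -> [8, 4, 2, 8]  score +0 (running 4)
row 2: [2, 0, 4, 4] -> [0, 0, 2, 8]  score +8 (running 12)
row 3: [0, 64, 16, 64] -> [0, 64, 16, 64]  score +0 (running 12)
Board after move:
 0  0  4 32
 8  4  2  8
 0  0  2  8
 0 64 16 64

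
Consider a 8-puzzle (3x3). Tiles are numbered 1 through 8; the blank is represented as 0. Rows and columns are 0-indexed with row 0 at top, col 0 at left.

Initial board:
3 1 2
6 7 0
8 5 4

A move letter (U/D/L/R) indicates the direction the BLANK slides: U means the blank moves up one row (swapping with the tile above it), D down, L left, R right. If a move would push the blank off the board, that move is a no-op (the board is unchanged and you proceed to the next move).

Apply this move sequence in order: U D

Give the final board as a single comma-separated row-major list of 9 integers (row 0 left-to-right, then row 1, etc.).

After move 1 (U):
3 1 0
6 7 2
8 5 4

After move 2 (D):
3 1 2
6 7 0
8 5 4

Answer: 3, 1, 2, 6, 7, 0, 8, 5, 4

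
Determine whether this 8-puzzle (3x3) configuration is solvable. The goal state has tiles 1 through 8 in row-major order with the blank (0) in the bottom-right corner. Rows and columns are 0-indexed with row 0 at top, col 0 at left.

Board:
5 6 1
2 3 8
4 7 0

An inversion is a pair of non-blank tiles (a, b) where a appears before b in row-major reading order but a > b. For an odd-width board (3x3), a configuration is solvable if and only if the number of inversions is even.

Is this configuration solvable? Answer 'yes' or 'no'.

Inversions (pairs i<j in row-major order where tile[i] > tile[j] > 0): 10
10 is even, so the puzzle is solvable.

Answer: yes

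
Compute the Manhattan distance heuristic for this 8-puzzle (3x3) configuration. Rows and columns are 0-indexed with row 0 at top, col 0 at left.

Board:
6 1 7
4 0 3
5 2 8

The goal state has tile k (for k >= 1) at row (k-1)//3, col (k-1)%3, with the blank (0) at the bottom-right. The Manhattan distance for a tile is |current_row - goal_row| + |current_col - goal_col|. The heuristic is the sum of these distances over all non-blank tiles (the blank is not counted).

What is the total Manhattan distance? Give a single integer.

Answer: 14

Derivation:
Tile 6: (0,0)->(1,2) = 3
Tile 1: (0,1)->(0,0) = 1
Tile 7: (0,2)->(2,0) = 4
Tile 4: (1,0)->(1,0) = 0
Tile 3: (1,2)->(0,2) = 1
Tile 5: (2,0)->(1,1) = 2
Tile 2: (2,1)->(0,1) = 2
Tile 8: (2,2)->(2,1) = 1
Sum: 3 + 1 + 4 + 0 + 1 + 2 + 2 + 1 = 14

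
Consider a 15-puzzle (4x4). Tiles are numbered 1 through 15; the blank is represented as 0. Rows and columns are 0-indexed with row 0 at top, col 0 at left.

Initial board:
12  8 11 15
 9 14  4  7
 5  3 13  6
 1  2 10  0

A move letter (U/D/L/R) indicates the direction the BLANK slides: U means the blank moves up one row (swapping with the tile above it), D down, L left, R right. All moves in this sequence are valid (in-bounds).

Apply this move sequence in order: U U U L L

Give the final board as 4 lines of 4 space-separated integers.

Answer: 12  0  8 11
 9 14  4 15
 5  3 13  7
 1  2 10  6

Derivation:
After move 1 (U):
12  8 11 15
 9 14  4  7
 5  3 13  0
 1  2 10  6

After move 2 (U):
12  8 11 15
 9 14  4  0
 5  3 13  7
 1  2 10  6

After move 3 (U):
12  8 11  0
 9 14  4 15
 5  3 13  7
 1  2 10  6

After move 4 (L):
12  8  0 11
 9 14  4 15
 5  3 13  7
 1  2 10  6

After move 5 (L):
12  0  8 11
 9 14  4 15
 5  3 13  7
 1  2 10  6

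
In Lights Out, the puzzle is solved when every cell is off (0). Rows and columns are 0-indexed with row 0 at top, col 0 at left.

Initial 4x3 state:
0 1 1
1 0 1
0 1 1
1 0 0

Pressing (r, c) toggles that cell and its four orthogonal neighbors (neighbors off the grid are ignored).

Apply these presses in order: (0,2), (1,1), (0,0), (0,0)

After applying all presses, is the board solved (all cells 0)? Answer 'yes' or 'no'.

After press 1 at (0,2):
0 0 0
1 0 0
0 1 1
1 0 0

After press 2 at (1,1):
0 1 0
0 1 1
0 0 1
1 0 0

After press 3 at (0,0):
1 0 0
1 1 1
0 0 1
1 0 0

After press 4 at (0,0):
0 1 0
0 1 1
0 0 1
1 0 0

Lights still on: 5

Answer: no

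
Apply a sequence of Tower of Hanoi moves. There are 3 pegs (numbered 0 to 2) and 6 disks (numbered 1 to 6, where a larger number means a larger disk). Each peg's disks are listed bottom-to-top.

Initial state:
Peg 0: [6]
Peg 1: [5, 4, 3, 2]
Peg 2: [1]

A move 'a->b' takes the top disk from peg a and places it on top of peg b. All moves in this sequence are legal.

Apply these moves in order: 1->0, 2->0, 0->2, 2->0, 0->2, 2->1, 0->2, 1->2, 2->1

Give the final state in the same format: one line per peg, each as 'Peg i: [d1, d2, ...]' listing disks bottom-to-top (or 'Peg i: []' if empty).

Answer: Peg 0: [6]
Peg 1: [5, 4, 3, 1]
Peg 2: [2]

Derivation:
After move 1 (1->0):
Peg 0: [6, 2]
Peg 1: [5, 4, 3]
Peg 2: [1]

After move 2 (2->0):
Peg 0: [6, 2, 1]
Peg 1: [5, 4, 3]
Peg 2: []

After move 3 (0->2):
Peg 0: [6, 2]
Peg 1: [5, 4, 3]
Peg 2: [1]

After move 4 (2->0):
Peg 0: [6, 2, 1]
Peg 1: [5, 4, 3]
Peg 2: []

After move 5 (0->2):
Peg 0: [6, 2]
Peg 1: [5, 4, 3]
Peg 2: [1]

After move 6 (2->1):
Peg 0: [6, 2]
Peg 1: [5, 4, 3, 1]
Peg 2: []

After move 7 (0->2):
Peg 0: [6]
Peg 1: [5, 4, 3, 1]
Peg 2: [2]

After move 8 (1->2):
Peg 0: [6]
Peg 1: [5, 4, 3]
Peg 2: [2, 1]

After move 9 (2->1):
Peg 0: [6]
Peg 1: [5, 4, 3, 1]
Peg 2: [2]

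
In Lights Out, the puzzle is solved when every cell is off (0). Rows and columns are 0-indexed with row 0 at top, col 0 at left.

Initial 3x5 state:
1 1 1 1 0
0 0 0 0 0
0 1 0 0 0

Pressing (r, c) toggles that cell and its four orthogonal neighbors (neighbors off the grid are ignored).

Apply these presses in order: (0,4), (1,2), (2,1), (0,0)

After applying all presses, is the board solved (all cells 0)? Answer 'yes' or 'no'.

Answer: no

Derivation:
After press 1 at (0,4):
1 1 1 0 1
0 0 0 0 1
0 1 0 0 0

After press 2 at (1,2):
1 1 0 0 1
0 1 1 1 1
0 1 1 0 0

After press 3 at (2,1):
1 1 0 0 1
0 0 1 1 1
1 0 0 0 0

After press 4 at (0,0):
0 0 0 0 1
1 0 1 1 1
1 0 0 0 0

Lights still on: 6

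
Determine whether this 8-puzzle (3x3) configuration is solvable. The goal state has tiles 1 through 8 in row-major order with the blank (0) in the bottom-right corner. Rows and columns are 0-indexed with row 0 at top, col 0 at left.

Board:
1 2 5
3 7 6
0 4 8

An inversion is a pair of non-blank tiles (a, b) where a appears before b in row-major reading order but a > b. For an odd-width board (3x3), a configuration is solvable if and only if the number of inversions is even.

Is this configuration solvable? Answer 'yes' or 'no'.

Inversions (pairs i<j in row-major order where tile[i] > tile[j] > 0): 5
5 is odd, so the puzzle is not solvable.

Answer: no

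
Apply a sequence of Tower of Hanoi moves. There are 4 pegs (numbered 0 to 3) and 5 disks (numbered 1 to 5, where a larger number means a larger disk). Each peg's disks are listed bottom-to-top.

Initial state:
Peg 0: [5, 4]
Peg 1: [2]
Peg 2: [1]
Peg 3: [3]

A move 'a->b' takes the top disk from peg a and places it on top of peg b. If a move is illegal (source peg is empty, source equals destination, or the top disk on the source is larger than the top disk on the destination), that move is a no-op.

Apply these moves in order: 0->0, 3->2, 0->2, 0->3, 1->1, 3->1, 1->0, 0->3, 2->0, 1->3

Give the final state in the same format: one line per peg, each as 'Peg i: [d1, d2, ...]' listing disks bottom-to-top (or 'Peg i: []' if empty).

Answer: Peg 0: [5, 4, 1]
Peg 1: []
Peg 2: []
Peg 3: [3, 2]

Derivation:
After move 1 (0->0):
Peg 0: [5, 4]
Peg 1: [2]
Peg 2: [1]
Peg 3: [3]

After move 2 (3->2):
Peg 0: [5, 4]
Peg 1: [2]
Peg 2: [1]
Peg 3: [3]

After move 3 (0->2):
Peg 0: [5, 4]
Peg 1: [2]
Peg 2: [1]
Peg 3: [3]

After move 4 (0->3):
Peg 0: [5, 4]
Peg 1: [2]
Peg 2: [1]
Peg 3: [3]

After move 5 (1->1):
Peg 0: [5, 4]
Peg 1: [2]
Peg 2: [1]
Peg 3: [3]

After move 6 (3->1):
Peg 0: [5, 4]
Peg 1: [2]
Peg 2: [1]
Peg 3: [3]

After move 7 (1->0):
Peg 0: [5, 4, 2]
Peg 1: []
Peg 2: [1]
Peg 3: [3]

After move 8 (0->3):
Peg 0: [5, 4]
Peg 1: []
Peg 2: [1]
Peg 3: [3, 2]

After move 9 (2->0):
Peg 0: [5, 4, 1]
Peg 1: []
Peg 2: []
Peg 3: [3, 2]

After move 10 (1->3):
Peg 0: [5, 4, 1]
Peg 1: []
Peg 2: []
Peg 3: [3, 2]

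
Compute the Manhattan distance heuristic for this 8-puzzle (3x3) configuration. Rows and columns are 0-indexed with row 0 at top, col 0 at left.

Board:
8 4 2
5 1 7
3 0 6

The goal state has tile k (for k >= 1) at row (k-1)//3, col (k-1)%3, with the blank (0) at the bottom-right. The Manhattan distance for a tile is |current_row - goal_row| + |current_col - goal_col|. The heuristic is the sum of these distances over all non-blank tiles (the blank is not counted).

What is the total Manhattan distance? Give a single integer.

Tile 8: at (0,0), goal (2,1), distance |0-2|+|0-1| = 3
Tile 4: at (0,1), goal (1,0), distance |0-1|+|1-0| = 2
Tile 2: at (0,2), goal (0,1), distance |0-0|+|2-1| = 1
Tile 5: at (1,0), goal (1,1), distance |1-1|+|0-1| = 1
Tile 1: at (1,1), goal (0,0), distance |1-0|+|1-0| = 2
Tile 7: at (1,2), goal (2,0), distance |1-2|+|2-0| = 3
Tile 3: at (2,0), goal (0,2), distance |2-0|+|0-2| = 4
Tile 6: at (2,2), goal (1,2), distance |2-1|+|2-2| = 1
Sum: 3 + 2 + 1 + 1 + 2 + 3 + 4 + 1 = 17

Answer: 17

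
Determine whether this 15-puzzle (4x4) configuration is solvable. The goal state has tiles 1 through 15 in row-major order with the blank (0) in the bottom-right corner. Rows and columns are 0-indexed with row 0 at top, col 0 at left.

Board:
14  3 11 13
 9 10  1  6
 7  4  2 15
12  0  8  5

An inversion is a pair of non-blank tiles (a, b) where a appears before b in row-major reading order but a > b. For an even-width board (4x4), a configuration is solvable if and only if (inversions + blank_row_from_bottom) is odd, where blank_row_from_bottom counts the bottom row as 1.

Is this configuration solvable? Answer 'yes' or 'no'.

Answer: no

Derivation:
Inversions: 61
Blank is in row 3 (0-indexed from top), which is row 1 counting from the bottom (bottom = 1).
61 + 1 = 62, which is even, so the puzzle is not solvable.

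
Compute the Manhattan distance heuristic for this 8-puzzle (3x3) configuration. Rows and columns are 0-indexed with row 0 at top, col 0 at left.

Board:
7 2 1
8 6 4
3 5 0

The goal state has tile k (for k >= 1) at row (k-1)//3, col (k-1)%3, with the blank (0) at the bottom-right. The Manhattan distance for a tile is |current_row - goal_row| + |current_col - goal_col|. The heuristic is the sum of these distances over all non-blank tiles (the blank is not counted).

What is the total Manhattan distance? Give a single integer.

Answer: 14

Derivation:
Tile 7: at (0,0), goal (2,0), distance |0-2|+|0-0| = 2
Tile 2: at (0,1), goal (0,1), distance |0-0|+|1-1| = 0
Tile 1: at (0,2), goal (0,0), distance |0-0|+|2-0| = 2
Tile 8: at (1,0), goal (2,1), distance |1-2|+|0-1| = 2
Tile 6: at (1,1), goal (1,2), distance |1-1|+|1-2| = 1
Tile 4: at (1,2), goal (1,0), distance |1-1|+|2-0| = 2
Tile 3: at (2,0), goal (0,2), distance |2-0|+|0-2| = 4
Tile 5: at (2,1), goal (1,1), distance |2-1|+|1-1| = 1
Sum: 2 + 0 + 2 + 2 + 1 + 2 + 4 + 1 = 14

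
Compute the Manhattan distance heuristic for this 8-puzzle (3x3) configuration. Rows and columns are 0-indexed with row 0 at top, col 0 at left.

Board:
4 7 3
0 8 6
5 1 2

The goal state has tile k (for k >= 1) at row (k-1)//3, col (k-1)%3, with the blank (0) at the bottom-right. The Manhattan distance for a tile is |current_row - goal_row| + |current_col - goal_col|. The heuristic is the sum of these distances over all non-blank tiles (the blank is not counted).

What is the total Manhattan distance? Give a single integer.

Tile 4: (0,0)->(1,0) = 1
Tile 7: (0,1)->(2,0) = 3
Tile 3: (0,2)->(0,2) = 0
Tile 8: (1,1)->(2,1) = 1
Tile 6: (1,2)->(1,2) = 0
Tile 5: (2,0)->(1,1) = 2
Tile 1: (2,1)->(0,0) = 3
Tile 2: (2,2)->(0,1) = 3
Sum: 1 + 3 + 0 + 1 + 0 + 2 + 3 + 3 = 13

Answer: 13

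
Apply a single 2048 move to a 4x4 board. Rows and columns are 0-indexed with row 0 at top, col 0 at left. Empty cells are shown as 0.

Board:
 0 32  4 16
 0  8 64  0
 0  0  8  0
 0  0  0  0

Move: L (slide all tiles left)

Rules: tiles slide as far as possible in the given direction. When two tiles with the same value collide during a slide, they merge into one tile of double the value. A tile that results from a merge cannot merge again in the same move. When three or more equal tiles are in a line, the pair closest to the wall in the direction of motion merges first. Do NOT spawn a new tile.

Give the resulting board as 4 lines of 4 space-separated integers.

Slide left:
row 0: [0, 32, 4, 16] -> [32, 4, 16, 0]
row 1: [0, 8, 64, 0] -> [8, 64, 0, 0]
row 2: [0, 0, 8, 0] -> [8, 0, 0, 0]
row 3: [0, 0, 0, 0] -> [0, 0, 0, 0]

Answer: 32  4 16  0
 8 64  0  0
 8  0  0  0
 0  0  0  0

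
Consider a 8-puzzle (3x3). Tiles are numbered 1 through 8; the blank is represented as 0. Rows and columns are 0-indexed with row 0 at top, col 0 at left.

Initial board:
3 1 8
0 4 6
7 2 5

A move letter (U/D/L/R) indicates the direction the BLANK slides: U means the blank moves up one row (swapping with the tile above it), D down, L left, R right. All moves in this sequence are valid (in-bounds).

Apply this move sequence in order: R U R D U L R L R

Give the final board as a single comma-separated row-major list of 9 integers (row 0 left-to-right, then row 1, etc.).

After move 1 (R):
3 1 8
4 0 6
7 2 5

After move 2 (U):
3 0 8
4 1 6
7 2 5

After move 3 (R):
3 8 0
4 1 6
7 2 5

After move 4 (D):
3 8 6
4 1 0
7 2 5

After move 5 (U):
3 8 0
4 1 6
7 2 5

After move 6 (L):
3 0 8
4 1 6
7 2 5

After move 7 (R):
3 8 0
4 1 6
7 2 5

After move 8 (L):
3 0 8
4 1 6
7 2 5

After move 9 (R):
3 8 0
4 1 6
7 2 5

Answer: 3, 8, 0, 4, 1, 6, 7, 2, 5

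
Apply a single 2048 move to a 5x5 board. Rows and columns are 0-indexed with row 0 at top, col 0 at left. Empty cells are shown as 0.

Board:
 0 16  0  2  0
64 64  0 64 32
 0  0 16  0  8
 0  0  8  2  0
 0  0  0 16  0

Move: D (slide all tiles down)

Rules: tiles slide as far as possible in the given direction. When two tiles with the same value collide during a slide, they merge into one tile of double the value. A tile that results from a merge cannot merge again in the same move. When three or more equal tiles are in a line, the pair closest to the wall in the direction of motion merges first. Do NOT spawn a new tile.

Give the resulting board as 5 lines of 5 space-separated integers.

Slide down:
col 0: [0, 64, 0, 0, 0] -> [0, 0, 0, 0, 64]
col 1: [16, 64, 0, 0, 0] -> [0, 0, 0, 16, 64]
col 2: [0, 0, 16, 8, 0] -> [0, 0, 0, 16, 8]
col 3: [2, 64, 0, 2, 16] -> [0, 2, 64, 2, 16]
col 4: [0, 32, 8, 0, 0] -> [0, 0, 0, 32, 8]

Answer:  0  0  0  0  0
 0  0  0  2  0
 0  0  0 64  0
 0 16 16  2 32
64 64  8 16  8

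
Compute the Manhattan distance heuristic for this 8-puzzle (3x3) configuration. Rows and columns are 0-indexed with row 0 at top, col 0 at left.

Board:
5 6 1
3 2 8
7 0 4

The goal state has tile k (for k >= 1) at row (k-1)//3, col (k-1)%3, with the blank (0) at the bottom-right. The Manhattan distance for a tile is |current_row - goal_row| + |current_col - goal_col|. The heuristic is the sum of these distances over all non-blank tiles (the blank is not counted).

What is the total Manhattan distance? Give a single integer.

Tile 5: at (0,0), goal (1,1), distance |0-1|+|0-1| = 2
Tile 6: at (0,1), goal (1,2), distance |0-1|+|1-2| = 2
Tile 1: at (0,2), goal (0,0), distance |0-0|+|2-0| = 2
Tile 3: at (1,0), goal (0,2), distance |1-0|+|0-2| = 3
Tile 2: at (1,1), goal (0,1), distance |1-0|+|1-1| = 1
Tile 8: at (1,2), goal (2,1), distance |1-2|+|2-1| = 2
Tile 7: at (2,0), goal (2,0), distance |2-2|+|0-0| = 0
Tile 4: at (2,2), goal (1,0), distance |2-1|+|2-0| = 3
Sum: 2 + 2 + 2 + 3 + 1 + 2 + 0 + 3 = 15

Answer: 15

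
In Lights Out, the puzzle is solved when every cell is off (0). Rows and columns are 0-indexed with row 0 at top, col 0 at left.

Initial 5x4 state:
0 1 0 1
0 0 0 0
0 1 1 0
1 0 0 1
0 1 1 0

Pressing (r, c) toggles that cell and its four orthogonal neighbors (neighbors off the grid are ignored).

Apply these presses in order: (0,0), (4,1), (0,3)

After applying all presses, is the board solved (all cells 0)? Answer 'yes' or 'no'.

After press 1 at (0,0):
1 0 0 1
1 0 0 0
0 1 1 0
1 0 0 1
0 1 1 0

After press 2 at (4,1):
1 0 0 1
1 0 0 0
0 1 1 0
1 1 0 1
1 0 0 0

After press 3 at (0,3):
1 0 1 0
1 0 0 1
0 1 1 0
1 1 0 1
1 0 0 0

Lights still on: 10

Answer: no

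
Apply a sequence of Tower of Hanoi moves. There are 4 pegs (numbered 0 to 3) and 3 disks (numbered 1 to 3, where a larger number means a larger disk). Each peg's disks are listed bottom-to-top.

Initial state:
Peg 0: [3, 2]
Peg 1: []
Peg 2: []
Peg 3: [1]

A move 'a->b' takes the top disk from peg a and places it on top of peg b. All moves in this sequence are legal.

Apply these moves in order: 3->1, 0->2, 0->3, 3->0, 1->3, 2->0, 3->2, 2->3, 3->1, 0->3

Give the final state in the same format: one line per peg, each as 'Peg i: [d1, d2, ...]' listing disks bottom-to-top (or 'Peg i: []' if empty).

After move 1 (3->1):
Peg 0: [3, 2]
Peg 1: [1]
Peg 2: []
Peg 3: []

After move 2 (0->2):
Peg 0: [3]
Peg 1: [1]
Peg 2: [2]
Peg 3: []

After move 3 (0->3):
Peg 0: []
Peg 1: [1]
Peg 2: [2]
Peg 3: [3]

After move 4 (3->0):
Peg 0: [3]
Peg 1: [1]
Peg 2: [2]
Peg 3: []

After move 5 (1->3):
Peg 0: [3]
Peg 1: []
Peg 2: [2]
Peg 3: [1]

After move 6 (2->0):
Peg 0: [3, 2]
Peg 1: []
Peg 2: []
Peg 3: [1]

After move 7 (3->2):
Peg 0: [3, 2]
Peg 1: []
Peg 2: [1]
Peg 3: []

After move 8 (2->3):
Peg 0: [3, 2]
Peg 1: []
Peg 2: []
Peg 3: [1]

After move 9 (3->1):
Peg 0: [3, 2]
Peg 1: [1]
Peg 2: []
Peg 3: []

After move 10 (0->3):
Peg 0: [3]
Peg 1: [1]
Peg 2: []
Peg 3: [2]

Answer: Peg 0: [3]
Peg 1: [1]
Peg 2: []
Peg 3: [2]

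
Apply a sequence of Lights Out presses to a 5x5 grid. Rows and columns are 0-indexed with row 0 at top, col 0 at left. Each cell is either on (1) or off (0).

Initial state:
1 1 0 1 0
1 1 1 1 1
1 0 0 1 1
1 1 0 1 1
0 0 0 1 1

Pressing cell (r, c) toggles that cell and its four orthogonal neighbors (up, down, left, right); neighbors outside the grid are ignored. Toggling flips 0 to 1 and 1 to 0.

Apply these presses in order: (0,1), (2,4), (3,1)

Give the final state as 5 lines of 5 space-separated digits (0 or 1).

After press 1 at (0,1):
0 0 1 1 0
1 0 1 1 1
1 0 0 1 1
1 1 0 1 1
0 0 0 1 1

After press 2 at (2,4):
0 0 1 1 0
1 0 1 1 0
1 0 0 0 0
1 1 0 1 0
0 0 0 1 1

After press 3 at (3,1):
0 0 1 1 0
1 0 1 1 0
1 1 0 0 0
0 0 1 1 0
0 1 0 1 1

Answer: 0 0 1 1 0
1 0 1 1 0
1 1 0 0 0
0 0 1 1 0
0 1 0 1 1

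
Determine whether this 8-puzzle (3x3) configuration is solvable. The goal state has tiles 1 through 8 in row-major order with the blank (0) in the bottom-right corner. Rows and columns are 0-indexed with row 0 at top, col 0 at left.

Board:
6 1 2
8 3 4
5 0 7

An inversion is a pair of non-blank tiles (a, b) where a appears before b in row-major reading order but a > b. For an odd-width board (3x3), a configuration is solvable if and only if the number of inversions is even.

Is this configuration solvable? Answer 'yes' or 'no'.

Answer: no

Derivation:
Inversions (pairs i<j in row-major order where tile[i] > tile[j] > 0): 9
9 is odd, so the puzzle is not solvable.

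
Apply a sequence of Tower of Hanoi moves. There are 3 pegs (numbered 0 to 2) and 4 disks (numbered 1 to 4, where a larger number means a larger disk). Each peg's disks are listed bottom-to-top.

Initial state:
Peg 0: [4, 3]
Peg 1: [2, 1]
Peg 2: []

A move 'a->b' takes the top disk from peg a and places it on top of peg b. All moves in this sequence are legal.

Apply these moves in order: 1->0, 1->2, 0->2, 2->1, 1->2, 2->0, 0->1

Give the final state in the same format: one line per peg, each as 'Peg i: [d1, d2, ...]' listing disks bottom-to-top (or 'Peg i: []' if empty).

After move 1 (1->0):
Peg 0: [4, 3, 1]
Peg 1: [2]
Peg 2: []

After move 2 (1->2):
Peg 0: [4, 3, 1]
Peg 1: []
Peg 2: [2]

After move 3 (0->2):
Peg 0: [4, 3]
Peg 1: []
Peg 2: [2, 1]

After move 4 (2->1):
Peg 0: [4, 3]
Peg 1: [1]
Peg 2: [2]

After move 5 (1->2):
Peg 0: [4, 3]
Peg 1: []
Peg 2: [2, 1]

After move 6 (2->0):
Peg 0: [4, 3, 1]
Peg 1: []
Peg 2: [2]

After move 7 (0->1):
Peg 0: [4, 3]
Peg 1: [1]
Peg 2: [2]

Answer: Peg 0: [4, 3]
Peg 1: [1]
Peg 2: [2]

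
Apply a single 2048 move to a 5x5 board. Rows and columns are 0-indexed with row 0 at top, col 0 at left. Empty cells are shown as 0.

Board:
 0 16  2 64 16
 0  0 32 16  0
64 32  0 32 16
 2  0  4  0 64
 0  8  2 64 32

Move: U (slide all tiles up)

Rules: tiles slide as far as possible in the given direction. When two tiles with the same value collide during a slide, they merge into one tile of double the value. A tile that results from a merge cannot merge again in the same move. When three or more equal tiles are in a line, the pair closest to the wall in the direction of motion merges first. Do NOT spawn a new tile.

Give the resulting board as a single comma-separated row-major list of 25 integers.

Answer: 64, 16, 2, 64, 32, 2, 32, 32, 16, 64, 0, 8, 4, 32, 32, 0, 0, 2, 64, 0, 0, 0, 0, 0, 0

Derivation:
Slide up:
col 0: [0, 0, 64, 2, 0] -> [64, 2, 0, 0, 0]
col 1: [16, 0, 32, 0, 8] -> [16, 32, 8, 0, 0]
col 2: [2, 32, 0, 4, 2] -> [2, 32, 4, 2, 0]
col 3: [64, 16, 32, 0, 64] -> [64, 16, 32, 64, 0]
col 4: [16, 0, 16, 64, 32] -> [32, 64, 32, 0, 0]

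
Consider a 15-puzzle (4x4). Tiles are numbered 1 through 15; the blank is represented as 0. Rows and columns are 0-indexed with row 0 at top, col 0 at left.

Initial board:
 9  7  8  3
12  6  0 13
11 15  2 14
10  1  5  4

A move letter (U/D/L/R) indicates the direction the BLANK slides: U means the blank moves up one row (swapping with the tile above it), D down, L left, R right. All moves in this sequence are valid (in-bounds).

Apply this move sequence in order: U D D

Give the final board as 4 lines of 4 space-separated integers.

After move 1 (U):
 9  7  0  3
12  6  8 13
11 15  2 14
10  1  5  4

After move 2 (D):
 9  7  8  3
12  6  0 13
11 15  2 14
10  1  5  4

After move 3 (D):
 9  7  8  3
12  6  2 13
11 15  0 14
10  1  5  4

Answer:  9  7  8  3
12  6  2 13
11 15  0 14
10  1  5  4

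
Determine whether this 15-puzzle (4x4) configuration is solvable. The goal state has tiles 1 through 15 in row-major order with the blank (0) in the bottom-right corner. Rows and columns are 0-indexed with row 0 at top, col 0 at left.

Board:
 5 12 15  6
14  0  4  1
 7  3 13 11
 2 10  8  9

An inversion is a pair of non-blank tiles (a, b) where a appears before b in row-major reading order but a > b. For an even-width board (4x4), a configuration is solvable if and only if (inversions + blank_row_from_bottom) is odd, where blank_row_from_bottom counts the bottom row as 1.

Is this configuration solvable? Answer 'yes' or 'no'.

Answer: no

Derivation:
Inversions: 57
Blank is in row 1 (0-indexed from top), which is row 3 counting from the bottom (bottom = 1).
57 + 3 = 60, which is even, so the puzzle is not solvable.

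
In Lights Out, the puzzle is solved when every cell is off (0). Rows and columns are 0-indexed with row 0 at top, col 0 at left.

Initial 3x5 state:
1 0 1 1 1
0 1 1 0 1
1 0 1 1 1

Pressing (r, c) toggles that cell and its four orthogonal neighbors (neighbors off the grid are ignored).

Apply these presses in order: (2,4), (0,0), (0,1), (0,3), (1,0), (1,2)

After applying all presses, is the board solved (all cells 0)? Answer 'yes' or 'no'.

Answer: yes

Derivation:
After press 1 at (2,4):
1 0 1 1 1
0 1 1 0 0
1 0 1 0 0

After press 2 at (0,0):
0 1 1 1 1
1 1 1 0 0
1 0 1 0 0

After press 3 at (0,1):
1 0 0 1 1
1 0 1 0 0
1 0 1 0 0

After press 4 at (0,3):
1 0 1 0 0
1 0 1 1 0
1 0 1 0 0

After press 5 at (1,0):
0 0 1 0 0
0 1 1 1 0
0 0 1 0 0

After press 6 at (1,2):
0 0 0 0 0
0 0 0 0 0
0 0 0 0 0

Lights still on: 0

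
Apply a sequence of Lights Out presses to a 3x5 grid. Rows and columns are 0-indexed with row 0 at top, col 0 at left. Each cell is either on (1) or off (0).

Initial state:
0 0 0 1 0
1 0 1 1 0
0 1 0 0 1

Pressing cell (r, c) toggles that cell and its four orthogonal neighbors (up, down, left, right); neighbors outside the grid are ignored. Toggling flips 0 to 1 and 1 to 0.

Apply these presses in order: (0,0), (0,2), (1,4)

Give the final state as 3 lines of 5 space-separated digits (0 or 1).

Answer: 1 0 1 0 1
0 0 0 0 1
0 1 0 0 0

Derivation:
After press 1 at (0,0):
1 1 0 1 0
0 0 1 1 0
0 1 0 0 1

After press 2 at (0,2):
1 0 1 0 0
0 0 0 1 0
0 1 0 0 1

After press 3 at (1,4):
1 0 1 0 1
0 0 0 0 1
0 1 0 0 0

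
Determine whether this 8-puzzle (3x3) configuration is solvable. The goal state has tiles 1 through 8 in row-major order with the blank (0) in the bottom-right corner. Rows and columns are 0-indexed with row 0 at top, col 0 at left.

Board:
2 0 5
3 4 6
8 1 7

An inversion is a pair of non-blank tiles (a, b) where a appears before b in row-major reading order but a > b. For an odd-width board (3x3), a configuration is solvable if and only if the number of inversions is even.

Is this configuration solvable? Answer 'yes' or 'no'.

Inversions (pairs i<j in row-major order where tile[i] > tile[j] > 0): 9
9 is odd, so the puzzle is not solvable.

Answer: no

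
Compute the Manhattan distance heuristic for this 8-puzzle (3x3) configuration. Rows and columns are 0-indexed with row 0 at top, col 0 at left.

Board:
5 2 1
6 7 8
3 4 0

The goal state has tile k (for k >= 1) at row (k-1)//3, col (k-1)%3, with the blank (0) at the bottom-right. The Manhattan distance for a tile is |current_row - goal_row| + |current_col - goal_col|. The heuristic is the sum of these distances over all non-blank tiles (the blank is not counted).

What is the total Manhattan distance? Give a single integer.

Answer: 16

Derivation:
Tile 5: at (0,0), goal (1,1), distance |0-1|+|0-1| = 2
Tile 2: at (0,1), goal (0,1), distance |0-0|+|1-1| = 0
Tile 1: at (0,2), goal (0,0), distance |0-0|+|2-0| = 2
Tile 6: at (1,0), goal (1,2), distance |1-1|+|0-2| = 2
Tile 7: at (1,1), goal (2,0), distance |1-2|+|1-0| = 2
Tile 8: at (1,2), goal (2,1), distance |1-2|+|2-1| = 2
Tile 3: at (2,0), goal (0,2), distance |2-0|+|0-2| = 4
Tile 4: at (2,1), goal (1,0), distance |2-1|+|1-0| = 2
Sum: 2 + 0 + 2 + 2 + 2 + 2 + 4 + 2 = 16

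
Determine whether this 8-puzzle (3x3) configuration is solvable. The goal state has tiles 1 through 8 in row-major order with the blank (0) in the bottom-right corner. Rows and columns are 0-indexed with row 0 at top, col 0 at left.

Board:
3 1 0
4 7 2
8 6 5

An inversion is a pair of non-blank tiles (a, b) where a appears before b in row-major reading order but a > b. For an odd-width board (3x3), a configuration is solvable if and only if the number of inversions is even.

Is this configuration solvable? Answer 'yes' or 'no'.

Answer: no

Derivation:
Inversions (pairs i<j in row-major order where tile[i] > tile[j] > 0): 9
9 is odd, so the puzzle is not solvable.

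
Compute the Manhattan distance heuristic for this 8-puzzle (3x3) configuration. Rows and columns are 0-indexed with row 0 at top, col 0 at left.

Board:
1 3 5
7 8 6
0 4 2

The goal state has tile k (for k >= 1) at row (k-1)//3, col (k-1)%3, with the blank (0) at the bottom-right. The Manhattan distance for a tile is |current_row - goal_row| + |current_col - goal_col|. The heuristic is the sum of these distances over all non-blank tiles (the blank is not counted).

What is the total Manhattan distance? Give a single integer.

Tile 1: at (0,0), goal (0,0), distance |0-0|+|0-0| = 0
Tile 3: at (0,1), goal (0,2), distance |0-0|+|1-2| = 1
Tile 5: at (0,2), goal (1,1), distance |0-1|+|2-1| = 2
Tile 7: at (1,0), goal (2,0), distance |1-2|+|0-0| = 1
Tile 8: at (1,1), goal (2,1), distance |1-2|+|1-1| = 1
Tile 6: at (1,2), goal (1,2), distance |1-1|+|2-2| = 0
Tile 4: at (2,1), goal (1,0), distance |2-1|+|1-0| = 2
Tile 2: at (2,2), goal (0,1), distance |2-0|+|2-1| = 3
Sum: 0 + 1 + 2 + 1 + 1 + 0 + 2 + 3 = 10

Answer: 10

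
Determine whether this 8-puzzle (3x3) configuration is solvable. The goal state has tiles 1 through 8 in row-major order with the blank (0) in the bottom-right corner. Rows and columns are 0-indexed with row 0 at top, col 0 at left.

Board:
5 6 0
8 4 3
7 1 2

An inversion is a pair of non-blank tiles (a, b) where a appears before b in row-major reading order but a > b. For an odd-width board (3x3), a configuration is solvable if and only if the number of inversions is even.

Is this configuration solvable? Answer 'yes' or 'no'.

Answer: yes

Derivation:
Inversions (pairs i<j in row-major order where tile[i] > tile[j] > 0): 20
20 is even, so the puzzle is solvable.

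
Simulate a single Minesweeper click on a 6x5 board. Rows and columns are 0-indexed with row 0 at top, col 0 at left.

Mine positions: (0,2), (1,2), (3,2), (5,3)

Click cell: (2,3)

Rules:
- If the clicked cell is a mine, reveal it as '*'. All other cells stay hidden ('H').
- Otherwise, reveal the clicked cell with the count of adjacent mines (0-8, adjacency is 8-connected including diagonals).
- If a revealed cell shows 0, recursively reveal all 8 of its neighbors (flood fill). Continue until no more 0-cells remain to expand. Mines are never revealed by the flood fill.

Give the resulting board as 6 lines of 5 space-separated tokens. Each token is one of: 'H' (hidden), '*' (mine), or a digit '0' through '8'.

H H H H H
H H H H H
H H H 2 H
H H H H H
H H H H H
H H H H H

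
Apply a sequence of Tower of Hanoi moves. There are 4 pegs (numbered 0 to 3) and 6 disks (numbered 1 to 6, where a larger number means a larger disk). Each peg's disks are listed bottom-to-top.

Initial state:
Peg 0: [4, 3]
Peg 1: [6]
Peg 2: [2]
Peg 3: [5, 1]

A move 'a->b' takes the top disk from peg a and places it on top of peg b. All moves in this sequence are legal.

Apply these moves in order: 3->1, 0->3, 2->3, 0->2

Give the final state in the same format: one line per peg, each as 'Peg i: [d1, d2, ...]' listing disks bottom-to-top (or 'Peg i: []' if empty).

After move 1 (3->1):
Peg 0: [4, 3]
Peg 1: [6, 1]
Peg 2: [2]
Peg 3: [5]

After move 2 (0->3):
Peg 0: [4]
Peg 1: [6, 1]
Peg 2: [2]
Peg 3: [5, 3]

After move 3 (2->3):
Peg 0: [4]
Peg 1: [6, 1]
Peg 2: []
Peg 3: [5, 3, 2]

After move 4 (0->2):
Peg 0: []
Peg 1: [6, 1]
Peg 2: [4]
Peg 3: [5, 3, 2]

Answer: Peg 0: []
Peg 1: [6, 1]
Peg 2: [4]
Peg 3: [5, 3, 2]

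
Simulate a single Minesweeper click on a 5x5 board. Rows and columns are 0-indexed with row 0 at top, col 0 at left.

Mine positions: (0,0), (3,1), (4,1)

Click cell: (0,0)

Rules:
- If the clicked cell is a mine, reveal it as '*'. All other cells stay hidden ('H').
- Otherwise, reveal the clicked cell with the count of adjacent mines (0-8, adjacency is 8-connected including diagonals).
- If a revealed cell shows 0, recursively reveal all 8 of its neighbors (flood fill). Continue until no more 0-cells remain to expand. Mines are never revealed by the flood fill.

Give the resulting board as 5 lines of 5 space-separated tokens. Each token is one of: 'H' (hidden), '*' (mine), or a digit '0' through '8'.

* H H H H
H H H H H
H H H H H
H H H H H
H H H H H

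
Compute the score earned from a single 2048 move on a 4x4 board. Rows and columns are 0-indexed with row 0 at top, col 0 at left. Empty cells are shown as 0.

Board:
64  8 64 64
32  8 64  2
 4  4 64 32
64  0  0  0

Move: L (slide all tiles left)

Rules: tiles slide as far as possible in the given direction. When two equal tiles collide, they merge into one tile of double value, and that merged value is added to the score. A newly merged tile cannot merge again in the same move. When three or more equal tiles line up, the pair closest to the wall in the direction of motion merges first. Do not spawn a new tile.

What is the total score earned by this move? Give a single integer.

Slide left:
row 0: [64, 8, 64, 64] -> [64, 8, 128, 0]  score +128 (running 128)
row 1: [32, 8, 64, 2] -> [32, 8, 64, 2]  score +0 (running 128)
row 2: [4, 4, 64, 32] -> [8, 64, 32, 0]  score +8 (running 136)
row 3: [64, 0, 0, 0] -> [64, 0, 0, 0]  score +0 (running 136)
Board after move:
 64   8 128   0
 32   8  64   2
  8  64  32   0
 64   0   0   0

Answer: 136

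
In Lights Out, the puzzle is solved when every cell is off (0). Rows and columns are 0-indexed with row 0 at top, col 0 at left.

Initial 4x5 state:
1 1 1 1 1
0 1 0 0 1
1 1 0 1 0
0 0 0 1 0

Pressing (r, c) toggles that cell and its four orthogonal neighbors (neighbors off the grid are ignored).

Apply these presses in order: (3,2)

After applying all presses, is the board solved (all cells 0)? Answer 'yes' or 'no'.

Answer: no

Derivation:
After press 1 at (3,2):
1 1 1 1 1
0 1 0 0 1
1 1 1 1 0
0 1 1 0 0

Lights still on: 13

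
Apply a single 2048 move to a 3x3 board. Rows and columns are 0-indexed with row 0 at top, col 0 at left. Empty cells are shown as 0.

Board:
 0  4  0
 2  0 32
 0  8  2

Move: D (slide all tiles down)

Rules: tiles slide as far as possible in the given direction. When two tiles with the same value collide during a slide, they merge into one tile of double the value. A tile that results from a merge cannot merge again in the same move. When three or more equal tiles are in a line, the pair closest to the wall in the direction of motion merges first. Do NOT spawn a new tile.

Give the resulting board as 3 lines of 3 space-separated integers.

Answer:  0  0  0
 0  4 32
 2  8  2

Derivation:
Slide down:
col 0: [0, 2, 0] -> [0, 0, 2]
col 1: [4, 0, 8] -> [0, 4, 8]
col 2: [0, 32, 2] -> [0, 32, 2]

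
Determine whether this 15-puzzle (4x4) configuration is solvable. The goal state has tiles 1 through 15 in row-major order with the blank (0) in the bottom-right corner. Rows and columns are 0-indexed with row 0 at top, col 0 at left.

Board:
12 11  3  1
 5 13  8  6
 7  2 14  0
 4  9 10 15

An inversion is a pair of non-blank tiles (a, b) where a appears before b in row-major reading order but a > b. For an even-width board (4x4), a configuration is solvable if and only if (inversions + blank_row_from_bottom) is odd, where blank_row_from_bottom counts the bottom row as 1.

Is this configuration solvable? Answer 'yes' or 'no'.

Inversions: 43
Blank is in row 2 (0-indexed from top), which is row 2 counting from the bottom (bottom = 1).
43 + 2 = 45, which is odd, so the puzzle is solvable.

Answer: yes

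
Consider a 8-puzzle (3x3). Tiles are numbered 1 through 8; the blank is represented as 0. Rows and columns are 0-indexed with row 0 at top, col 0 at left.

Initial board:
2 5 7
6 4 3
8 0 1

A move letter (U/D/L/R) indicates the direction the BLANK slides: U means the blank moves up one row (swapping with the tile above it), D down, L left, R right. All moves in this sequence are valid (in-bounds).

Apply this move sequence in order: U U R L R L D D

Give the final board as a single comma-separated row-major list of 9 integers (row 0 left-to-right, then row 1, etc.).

After move 1 (U):
2 5 7
6 0 3
8 4 1

After move 2 (U):
2 0 7
6 5 3
8 4 1

After move 3 (R):
2 7 0
6 5 3
8 4 1

After move 4 (L):
2 0 7
6 5 3
8 4 1

After move 5 (R):
2 7 0
6 5 3
8 4 1

After move 6 (L):
2 0 7
6 5 3
8 4 1

After move 7 (D):
2 5 7
6 0 3
8 4 1

After move 8 (D):
2 5 7
6 4 3
8 0 1

Answer: 2, 5, 7, 6, 4, 3, 8, 0, 1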